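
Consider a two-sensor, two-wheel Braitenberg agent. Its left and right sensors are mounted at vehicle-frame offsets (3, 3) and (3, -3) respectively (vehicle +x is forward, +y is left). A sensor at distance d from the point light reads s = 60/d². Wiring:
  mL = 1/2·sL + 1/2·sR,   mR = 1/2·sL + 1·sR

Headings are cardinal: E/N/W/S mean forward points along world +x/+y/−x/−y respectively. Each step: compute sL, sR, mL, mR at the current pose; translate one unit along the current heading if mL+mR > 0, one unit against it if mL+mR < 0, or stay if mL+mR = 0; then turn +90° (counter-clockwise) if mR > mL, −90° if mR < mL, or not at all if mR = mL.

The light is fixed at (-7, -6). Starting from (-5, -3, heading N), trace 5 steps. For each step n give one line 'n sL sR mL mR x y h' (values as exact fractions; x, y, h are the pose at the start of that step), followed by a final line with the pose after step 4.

0 60/37 60/61 2940/2257 4050/2257 -5 -3 N
1 30 6/5 78/5 81/5 -5 -2 W
2 60/17 12 132/17 234/17 -6 -2 S
3 15/13 15/4 255/104 225/52 -6 -3 E
4 60/37 60/61 2940/2257 4050/2257 -5 -3 N
final -5 -2 W

n=0: pose=(-5,-3,N); sL=60/37, sR=60/61; mL=2940/2257, mR=4050/2257; mL+mR=6990/2257 → advance +1; mR−mL=30/61 → turn +1·90°
n=1: pose=(-5,-2,W); sL=30, sR=6/5; mL=78/5, mR=81/5; mL+mR=159/5 → advance +1; mR−mL=3/5 → turn +1·90°
n=2: pose=(-6,-2,S); sL=60/17, sR=12; mL=132/17, mR=234/17; mL+mR=366/17 → advance +1; mR−mL=6 → turn +1·90°
n=3: pose=(-6,-3,E); sL=15/13, sR=15/4; mL=255/104, mR=225/52; mL+mR=705/104 → advance +1; mR−mL=15/8 → turn +1·90°
n=4: pose=(-5,-3,N); sL=60/37, sR=60/61; mL=2940/2257, mR=4050/2257; mL+mR=6990/2257 → advance +1; mR−mL=30/61 → turn +1·90°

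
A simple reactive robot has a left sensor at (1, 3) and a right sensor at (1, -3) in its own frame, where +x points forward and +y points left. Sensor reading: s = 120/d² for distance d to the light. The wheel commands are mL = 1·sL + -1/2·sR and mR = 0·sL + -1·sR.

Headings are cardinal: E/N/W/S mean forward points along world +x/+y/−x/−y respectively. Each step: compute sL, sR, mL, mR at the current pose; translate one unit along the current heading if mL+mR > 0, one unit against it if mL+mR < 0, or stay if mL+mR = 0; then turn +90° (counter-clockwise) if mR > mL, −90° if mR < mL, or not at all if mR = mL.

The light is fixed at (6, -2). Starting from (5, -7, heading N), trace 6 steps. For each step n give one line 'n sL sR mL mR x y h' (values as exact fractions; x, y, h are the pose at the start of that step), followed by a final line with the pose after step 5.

0 15/4 6 3/4 -6 5 -7 N
1 40/3 40/27 340/27 -40/27 5 -8 E
2 60/29 60/29 30/29 -60/29 6 -8 S
3 24/13 24 -132/13 -24 6 -7 W
4 6 15/4 33/8 -15/4 7 -7 N
5 24 120/53 1212/53 -120/53 7 -6 E
final 8 -6 S

n=0: pose=(5,-7,N); sL=15/4, sR=6; mL=3/4, mR=-6; mL+mR=-21/4 → advance -1; mR−mL=-27/4 → turn -1·90°
n=1: pose=(5,-8,E); sL=40/3, sR=40/27; mL=340/27, mR=-40/27; mL+mR=100/9 → advance +1; mR−mL=-380/27 → turn -1·90°
n=2: pose=(6,-8,S); sL=60/29, sR=60/29; mL=30/29, mR=-60/29; mL+mR=-30/29 → advance -1; mR−mL=-90/29 → turn -1·90°
n=3: pose=(6,-7,W); sL=24/13, sR=24; mL=-132/13, mR=-24; mL+mR=-444/13 → advance -1; mR−mL=-180/13 → turn -1·90°
n=4: pose=(7,-7,N); sL=6, sR=15/4; mL=33/8, mR=-15/4; mL+mR=3/8 → advance +1; mR−mL=-63/8 → turn -1·90°
n=5: pose=(7,-6,E); sL=24, sR=120/53; mL=1212/53, mR=-120/53; mL+mR=1092/53 → advance +1; mR−mL=-1332/53 → turn -1·90°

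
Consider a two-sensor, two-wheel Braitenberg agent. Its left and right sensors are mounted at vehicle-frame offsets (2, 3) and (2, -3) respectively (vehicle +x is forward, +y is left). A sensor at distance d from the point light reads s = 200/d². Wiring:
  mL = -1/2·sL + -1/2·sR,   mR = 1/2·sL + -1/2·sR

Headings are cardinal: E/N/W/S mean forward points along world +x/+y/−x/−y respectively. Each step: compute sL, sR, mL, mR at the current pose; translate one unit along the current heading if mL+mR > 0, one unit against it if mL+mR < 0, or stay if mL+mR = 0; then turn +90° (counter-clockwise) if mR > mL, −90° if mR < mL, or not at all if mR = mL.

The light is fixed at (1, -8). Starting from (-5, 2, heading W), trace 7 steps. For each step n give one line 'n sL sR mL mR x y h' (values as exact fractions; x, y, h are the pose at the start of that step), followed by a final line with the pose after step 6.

n=0: pose=(-5,2,W); sL=200/113, sR=200/233; mL=-34600/26329, mR=12000/26329; mL+mR=-200/233 → advance -1; mR−mL=200/113 → turn +1·90°
n=1: pose=(-4,2,S); sL=50/17, sR=25/16; mL=-1225/544, mR=375/544; mL+mR=-25/16 → advance -1; mR−mL=50/17 → turn +1·90°
n=2: pose=(-4,3,E); sL=40/41, sR=200/73; mL=-5560/2993, mR=-2640/2993; mL+mR=-200/73 → advance -1; mR−mL=40/41 → turn +1·90°
n=3: pose=(-5,3,N); sL=4/5, sR=100/89; mL=-428/445, mR=-72/445; mL+mR=-100/89 → advance -1; mR−mL=4/5 → turn +1·90°
n=4: pose=(-5,2,W); sL=200/113, sR=200/233; mL=-34600/26329, mR=12000/26329; mL+mR=-200/233 → advance -1; mR−mL=200/113 → turn +1·90°
n=5: pose=(-4,2,S); sL=50/17, sR=25/16; mL=-1225/544, mR=375/544; mL+mR=-25/16 → advance -1; mR−mL=50/17 → turn +1·90°
n=6: pose=(-4,3,E); sL=40/41, sR=200/73; mL=-5560/2993, mR=-2640/2993; mL+mR=-200/73 → advance -1; mR−mL=40/41 → turn +1·90°

0 200/113 200/233 -34600/26329 12000/26329 -5 2 W
1 50/17 25/16 -1225/544 375/544 -4 2 S
2 40/41 200/73 -5560/2993 -2640/2993 -4 3 E
3 4/5 100/89 -428/445 -72/445 -5 3 N
4 200/113 200/233 -34600/26329 12000/26329 -5 2 W
5 50/17 25/16 -1225/544 375/544 -4 2 S
6 40/41 200/73 -5560/2993 -2640/2993 -4 3 E
final -5 3 N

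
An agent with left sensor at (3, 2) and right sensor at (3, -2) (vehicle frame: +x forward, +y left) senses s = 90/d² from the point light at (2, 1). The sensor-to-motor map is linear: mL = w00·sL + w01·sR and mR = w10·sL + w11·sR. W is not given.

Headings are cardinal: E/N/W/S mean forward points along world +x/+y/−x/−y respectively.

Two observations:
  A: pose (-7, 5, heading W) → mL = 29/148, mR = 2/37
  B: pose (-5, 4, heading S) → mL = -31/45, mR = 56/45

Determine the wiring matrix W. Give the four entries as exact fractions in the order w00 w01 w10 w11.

-1/2 1 1/2 -1/2

obs A: pose=(-7,5,W) → sL=45/74, sR=1/2, mL=29/148, mR=2/37
obs B: pose=(-5,4,S) → sL=18/5, sR=10/9, mL=-31/45, mR=56/45
sensor matrix S = [[45/74, 1/2], [18/5, 10/9]]; det S = -208/185
solve [mL_A; mL_B] = S·[w00; w01] and [mR_A; mR_B] = S·[w10; w11]:
  w00 = -1/2, w01 = 1, w10 = 1/2, w11 = -1/2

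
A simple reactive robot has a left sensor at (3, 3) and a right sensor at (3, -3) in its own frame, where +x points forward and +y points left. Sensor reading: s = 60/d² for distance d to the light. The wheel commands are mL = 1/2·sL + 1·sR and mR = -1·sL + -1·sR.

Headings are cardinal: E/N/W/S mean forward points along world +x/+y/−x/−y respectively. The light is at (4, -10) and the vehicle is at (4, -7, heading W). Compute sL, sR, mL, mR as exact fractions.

left sensor world pos  = (1, -10); dL² = 9
right sensor world pos = (1, -4); dR² = 45
sL = 60/9 = 20/3
sR = 60/45 = 4/3
mL = 1/2·sL + 1·sR = 14/3
mR = -1·sL + -1·sR = -8

20/3 4/3 14/3 -8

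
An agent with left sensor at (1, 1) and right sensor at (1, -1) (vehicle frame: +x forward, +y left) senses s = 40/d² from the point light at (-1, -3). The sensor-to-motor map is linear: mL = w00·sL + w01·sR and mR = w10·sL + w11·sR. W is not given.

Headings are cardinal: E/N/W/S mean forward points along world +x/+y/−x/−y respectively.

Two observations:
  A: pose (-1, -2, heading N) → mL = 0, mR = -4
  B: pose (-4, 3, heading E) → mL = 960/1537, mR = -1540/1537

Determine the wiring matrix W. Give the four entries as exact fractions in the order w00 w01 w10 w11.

-1 1 1/2 -1

obs A: pose=(-1,-2,N) → sL=8, sR=8, mL=0, mR=-4
obs B: pose=(-4,3,E) → sL=40/53, sR=40/29, mL=960/1537, mR=-1540/1537
sensor matrix S = [[8, 8], [40/53, 40/29]]; det S = 7680/1537
solve [mL_A; mL_B] = S·[w00; w01] and [mR_A; mR_B] = S·[w10; w11]:
  w00 = -1, w01 = 1, w10 = 1/2, w11 = -1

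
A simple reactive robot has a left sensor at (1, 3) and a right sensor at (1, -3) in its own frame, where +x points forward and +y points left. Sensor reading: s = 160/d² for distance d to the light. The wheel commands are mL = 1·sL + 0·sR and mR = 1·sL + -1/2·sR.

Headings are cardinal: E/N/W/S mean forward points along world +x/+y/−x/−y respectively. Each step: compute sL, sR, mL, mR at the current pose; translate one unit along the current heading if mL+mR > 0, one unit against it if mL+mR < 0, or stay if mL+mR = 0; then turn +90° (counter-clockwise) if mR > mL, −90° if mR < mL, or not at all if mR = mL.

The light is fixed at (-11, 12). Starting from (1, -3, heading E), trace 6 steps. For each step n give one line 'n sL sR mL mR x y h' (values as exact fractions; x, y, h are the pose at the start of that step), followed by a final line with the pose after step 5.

0 160/313 160/493 160/313 53840/154309 1 -3 E
1 5/16 40/89 5/16 125/1424 2 -3 S
2 32/101 160/313 32/101 1936/31613 2 -4 W
3 80/153 16/45 80/153 88/255 1 -4 N
4 160/313 160/493 160/313 53840/154309 1 -3 E
5 5/16 40/89 5/16 125/1424 2 -3 S
final 2 -4 W

n=0: pose=(1,-3,E); sL=160/313, sR=160/493; mL=160/313, mR=53840/154309; mL+mR=132720/154309 → advance +1; mR−mL=-80/493 → turn -1·90°
n=1: pose=(2,-3,S); sL=5/16, sR=40/89; mL=5/16, mR=125/1424; mL+mR=285/712 → advance +1; mR−mL=-20/89 → turn -1·90°
n=2: pose=(2,-4,W); sL=32/101, sR=160/313; mL=32/101, mR=1936/31613; mL+mR=11952/31613 → advance +1; mR−mL=-80/313 → turn -1·90°
n=3: pose=(1,-4,N); sL=80/153, sR=16/45; mL=80/153, mR=88/255; mL+mR=664/765 → advance +1; mR−mL=-8/45 → turn -1·90°
n=4: pose=(1,-3,E); sL=160/313, sR=160/493; mL=160/313, mR=53840/154309; mL+mR=132720/154309 → advance +1; mR−mL=-80/493 → turn -1·90°
n=5: pose=(2,-3,S); sL=5/16, sR=40/89; mL=5/16, mR=125/1424; mL+mR=285/712 → advance +1; mR−mL=-20/89 → turn -1·90°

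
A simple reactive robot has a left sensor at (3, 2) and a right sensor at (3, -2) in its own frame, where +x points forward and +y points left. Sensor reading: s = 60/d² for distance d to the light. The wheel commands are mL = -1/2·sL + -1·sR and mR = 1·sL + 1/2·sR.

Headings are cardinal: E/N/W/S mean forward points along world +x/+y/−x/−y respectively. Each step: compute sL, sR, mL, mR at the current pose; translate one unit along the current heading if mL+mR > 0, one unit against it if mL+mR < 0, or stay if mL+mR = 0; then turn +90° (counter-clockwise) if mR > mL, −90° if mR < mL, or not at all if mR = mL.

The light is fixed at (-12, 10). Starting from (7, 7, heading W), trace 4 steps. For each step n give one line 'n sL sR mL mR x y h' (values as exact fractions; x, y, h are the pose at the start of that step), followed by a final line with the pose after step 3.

n=0: pose=(7,7,W); sL=60/281, sR=60/257; mL=-24570/72217, mR=23850/72217; mL+mR=-720/72217 → advance -1; mR−mL=48420/72217 → turn +1·90°
n=1: pose=(8,7,S); sL=3/26, sR=1/6; mL=-35/156, mR=31/156; mL+mR=-1/39 → advance -1; mR−mL=11/26 → turn +1·90°
n=2: pose=(8,8,E); sL=60/529, sR=12/109; mL=-9618/57661, mR=9714/57661; mL+mR=96/57661 → advance +1; mR−mL=19332/57661 → turn +1·90°
n=3: pose=(9,8,N); sL=30/181, sR=6/53; mL=-1881/9593, mR=2133/9593; mL+mR=252/9593 → advance +1; mR−mL=4014/9593 → turn +1·90°

0 60/281 60/257 -24570/72217 23850/72217 7 7 W
1 3/26 1/6 -35/156 31/156 8 7 S
2 60/529 12/109 -9618/57661 9714/57661 8 8 E
3 30/181 6/53 -1881/9593 2133/9593 9 8 N
final 9 9 W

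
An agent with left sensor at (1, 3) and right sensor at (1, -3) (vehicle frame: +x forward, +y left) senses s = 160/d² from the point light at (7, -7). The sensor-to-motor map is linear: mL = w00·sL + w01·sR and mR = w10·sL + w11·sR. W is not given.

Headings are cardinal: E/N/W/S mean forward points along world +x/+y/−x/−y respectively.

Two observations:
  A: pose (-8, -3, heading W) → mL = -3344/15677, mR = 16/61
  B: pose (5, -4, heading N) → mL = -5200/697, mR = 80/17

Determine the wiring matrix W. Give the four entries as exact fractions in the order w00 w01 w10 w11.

1/2 -1 0 1/2

obs A: pose=(-8,-3,W) → sL=160/257, sR=32/61, mL=-3344/15677, mR=16/61
obs B: pose=(5,-4,N) → sL=160/41, sR=160/17, mL=-5200/697, mR=80/17
sensor matrix S = [[160/257, 32/61], [160/41, 160/17]]; det S = 41656320/10926869
solve [mL_A; mL_B] = S·[w00; w01] and [mR_A; mR_B] = S·[w10; w11]:
  w00 = 1/2, w01 = -1, w10 = 0, w11 = 1/2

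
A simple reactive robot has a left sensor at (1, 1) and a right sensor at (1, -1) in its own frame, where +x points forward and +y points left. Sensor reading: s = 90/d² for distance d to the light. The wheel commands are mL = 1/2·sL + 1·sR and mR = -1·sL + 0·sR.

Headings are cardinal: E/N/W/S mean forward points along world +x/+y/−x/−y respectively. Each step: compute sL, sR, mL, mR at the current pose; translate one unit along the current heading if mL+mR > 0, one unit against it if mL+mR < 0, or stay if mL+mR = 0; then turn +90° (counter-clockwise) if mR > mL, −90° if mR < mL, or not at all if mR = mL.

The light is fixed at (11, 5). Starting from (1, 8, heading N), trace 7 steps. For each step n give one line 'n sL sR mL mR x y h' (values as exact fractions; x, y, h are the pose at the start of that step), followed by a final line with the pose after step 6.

0 90/137 90/97 16695/13289 -90/137 1 8 N
1 45/53 1 151/106 -45/53 1 9 E
2 90/73 90/109 11475/7957 -90/73 2 9 S
3 45/52 45/58 3645/3016 -45/52 2 8 W
4 90/137 90/97 16695/13289 -90/137 1 8 N
5 45/53 1 151/106 -45/53 1 9 E
6 90/73 90/109 11475/7957 -90/73 2 9 S
final 2 8 W

n=0: pose=(1,8,N); sL=90/137, sR=90/97; mL=16695/13289, mR=-90/137; mL+mR=7965/13289 → advance +1; mR−mL=-25425/13289 → turn -1·90°
n=1: pose=(1,9,E); sL=45/53, sR=1; mL=151/106, mR=-45/53; mL+mR=61/106 → advance +1; mR−mL=-241/106 → turn -1·90°
n=2: pose=(2,9,S); sL=90/73, sR=90/109; mL=11475/7957, mR=-90/73; mL+mR=1665/7957 → advance +1; mR−mL=-21285/7957 → turn -1·90°
n=3: pose=(2,8,W); sL=45/52, sR=45/58; mL=3645/3016, mR=-45/52; mL+mR=1035/3016 → advance +1; mR−mL=-6255/3016 → turn -1·90°
n=4: pose=(1,8,N); sL=90/137, sR=90/97; mL=16695/13289, mR=-90/137; mL+mR=7965/13289 → advance +1; mR−mL=-25425/13289 → turn -1·90°
n=5: pose=(1,9,E); sL=45/53, sR=1; mL=151/106, mR=-45/53; mL+mR=61/106 → advance +1; mR−mL=-241/106 → turn -1·90°
n=6: pose=(2,9,S); sL=90/73, sR=90/109; mL=11475/7957, mR=-90/73; mL+mR=1665/7957 → advance +1; mR−mL=-21285/7957 → turn -1·90°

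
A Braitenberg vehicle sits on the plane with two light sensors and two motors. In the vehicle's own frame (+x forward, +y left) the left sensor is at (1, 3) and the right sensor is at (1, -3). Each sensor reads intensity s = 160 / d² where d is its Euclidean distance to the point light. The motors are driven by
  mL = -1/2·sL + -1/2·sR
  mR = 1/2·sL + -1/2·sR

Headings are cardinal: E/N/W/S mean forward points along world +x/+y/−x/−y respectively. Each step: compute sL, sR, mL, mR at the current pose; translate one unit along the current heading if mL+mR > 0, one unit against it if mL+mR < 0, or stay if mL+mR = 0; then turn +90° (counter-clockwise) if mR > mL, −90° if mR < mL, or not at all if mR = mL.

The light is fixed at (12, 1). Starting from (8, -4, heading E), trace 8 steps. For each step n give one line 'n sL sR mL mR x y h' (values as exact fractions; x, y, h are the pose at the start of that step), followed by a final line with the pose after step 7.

n=0: pose=(8,-4,E); sL=160/13, sR=160/73; mL=-6880/949, mR=4800/949; mL+mR=-160/73 → advance -1; mR−mL=160/13 → turn +1·90°
n=1: pose=(7,-4,N); sL=2, sR=8; mL=-5, mR=-3; mL+mR=-8 → advance -1; mR−mL=2 → turn +1·90°
n=2: pose=(7,-5,W); sL=160/117, sR=32/9; mL=-32/13, mR=-128/117; mL+mR=-32/9 → advance -1; mR−mL=160/117 → turn +1·90°
n=3: pose=(8,-5,S); sL=16/5, sR=80/49; mL=-592/245, mR=192/245; mL+mR=-80/49 → advance -1; mR−mL=16/5 → turn +1·90°
n=4: pose=(8,-4,E); sL=160/13, sR=160/73; mL=-6880/949, mR=4800/949; mL+mR=-160/73 → advance -1; mR−mL=160/13 → turn +1·90°
n=5: pose=(7,-4,N); sL=2, sR=8; mL=-5, mR=-3; mL+mR=-8 → advance -1; mR−mL=2 → turn +1·90°
n=6: pose=(7,-5,W); sL=160/117, sR=32/9; mL=-32/13, mR=-128/117; mL+mR=-32/9 → advance -1; mR−mL=160/117 → turn +1·90°
n=7: pose=(8,-5,S); sL=16/5, sR=80/49; mL=-592/245, mR=192/245; mL+mR=-80/49 → advance -1; mR−mL=16/5 → turn +1·90°

0 160/13 160/73 -6880/949 4800/949 8 -4 E
1 2 8 -5 -3 7 -4 N
2 160/117 32/9 -32/13 -128/117 7 -5 W
3 16/5 80/49 -592/245 192/245 8 -5 S
4 160/13 160/73 -6880/949 4800/949 8 -4 E
5 2 8 -5 -3 7 -4 N
6 160/117 32/9 -32/13 -128/117 7 -5 W
7 16/5 80/49 -592/245 192/245 8 -5 S
final 8 -4 E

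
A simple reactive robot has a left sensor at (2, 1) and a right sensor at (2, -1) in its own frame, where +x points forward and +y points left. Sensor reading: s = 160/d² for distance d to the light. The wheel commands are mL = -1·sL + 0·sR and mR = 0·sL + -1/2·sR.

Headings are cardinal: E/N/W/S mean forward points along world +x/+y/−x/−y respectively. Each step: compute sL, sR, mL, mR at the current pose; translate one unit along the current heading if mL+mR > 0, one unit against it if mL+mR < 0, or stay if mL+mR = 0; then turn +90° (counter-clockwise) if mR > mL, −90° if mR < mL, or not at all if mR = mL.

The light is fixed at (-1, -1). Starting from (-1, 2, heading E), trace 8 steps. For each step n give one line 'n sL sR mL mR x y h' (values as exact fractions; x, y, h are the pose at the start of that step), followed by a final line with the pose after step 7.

0 8 20 -8 -10 -1 2 E
1 160 32 -160 -16 -2 2 S
2 80/13 16 -80/13 -8 -2 3 E
3 32 160/13 -32 -80/13 -3 3 S
4 40/9 10 -40/9 -5 -3 4 E
5 160/13 32/5 -160/13 -16/5 -4 4 S
6 16/5 80/13 -16/5 -40/13 -4 5 E
7 160/89 160/73 -160/89 -80/73 -5 5 N
final -5 4 W

n=0: pose=(-1,2,E); sL=8, sR=20; mL=-8, mR=-10; mL+mR=-18 → advance -1; mR−mL=-2 → turn -1·90°
n=1: pose=(-2,2,S); sL=160, sR=32; mL=-160, mR=-16; mL+mR=-176 → advance -1; mR−mL=144 → turn +1·90°
n=2: pose=(-2,3,E); sL=80/13, sR=16; mL=-80/13, mR=-8; mL+mR=-184/13 → advance -1; mR−mL=-24/13 → turn -1·90°
n=3: pose=(-3,3,S); sL=32, sR=160/13; mL=-32, mR=-80/13; mL+mR=-496/13 → advance -1; mR−mL=336/13 → turn +1·90°
n=4: pose=(-3,4,E); sL=40/9, sR=10; mL=-40/9, mR=-5; mL+mR=-85/9 → advance -1; mR−mL=-5/9 → turn -1·90°
n=5: pose=(-4,4,S); sL=160/13, sR=32/5; mL=-160/13, mR=-16/5; mL+mR=-1008/65 → advance -1; mR−mL=592/65 → turn +1·90°
n=6: pose=(-4,5,E); sL=16/5, sR=80/13; mL=-16/5, mR=-40/13; mL+mR=-408/65 → advance -1; mR−mL=8/65 → turn +1·90°
n=7: pose=(-5,5,N); sL=160/89, sR=160/73; mL=-160/89, mR=-80/73; mL+mR=-18800/6497 → advance -1; mR−mL=4560/6497 → turn +1·90°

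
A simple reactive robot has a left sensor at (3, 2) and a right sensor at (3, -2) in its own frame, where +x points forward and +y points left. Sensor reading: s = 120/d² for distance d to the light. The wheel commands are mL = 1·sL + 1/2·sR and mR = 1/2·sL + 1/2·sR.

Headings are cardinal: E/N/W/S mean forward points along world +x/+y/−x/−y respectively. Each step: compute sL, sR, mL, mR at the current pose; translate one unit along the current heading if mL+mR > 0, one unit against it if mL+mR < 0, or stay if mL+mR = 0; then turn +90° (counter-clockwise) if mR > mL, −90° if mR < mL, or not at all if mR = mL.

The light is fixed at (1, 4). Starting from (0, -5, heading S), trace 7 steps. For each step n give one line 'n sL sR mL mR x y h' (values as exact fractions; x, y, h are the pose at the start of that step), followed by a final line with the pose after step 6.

0 24/29 40/51 1804/1479 1192/1479 0 -5 S
1 3/4 3/2 3/2 9/8 0 -6 W
2 24/13 120/49 1956/637 1368/637 -1 -6 N
3 12/5 60/61 882/305 516/305 -1 -5 E
4 24/29 40/51 1804/1479 1192/1479 0 -5 S
5 3/4 3/2 3/2 9/8 0 -6 W
6 24/13 120/49 1956/637 1368/637 -1 -6 N
final -1 -5 E

n=0: pose=(0,-5,S); sL=24/29, sR=40/51; mL=1804/1479, mR=1192/1479; mL+mR=2996/1479 → advance +1; mR−mL=-12/29 → turn -1·90°
n=1: pose=(0,-6,W); sL=3/4, sR=3/2; mL=3/2, mR=9/8; mL+mR=21/8 → advance +1; mR−mL=-3/8 → turn -1·90°
n=2: pose=(-1,-6,N); sL=24/13, sR=120/49; mL=1956/637, mR=1368/637; mL+mR=3324/637 → advance +1; mR−mL=-12/13 → turn -1·90°
n=3: pose=(-1,-5,E); sL=12/5, sR=60/61; mL=882/305, mR=516/305; mL+mR=1398/305 → advance +1; mR−mL=-6/5 → turn -1·90°
n=4: pose=(0,-5,S); sL=24/29, sR=40/51; mL=1804/1479, mR=1192/1479; mL+mR=2996/1479 → advance +1; mR−mL=-12/29 → turn -1·90°
n=5: pose=(0,-6,W); sL=3/4, sR=3/2; mL=3/2, mR=9/8; mL+mR=21/8 → advance +1; mR−mL=-3/8 → turn -1·90°
n=6: pose=(-1,-6,N); sL=24/13, sR=120/49; mL=1956/637, mR=1368/637; mL+mR=3324/637 → advance +1; mR−mL=-12/13 → turn -1·90°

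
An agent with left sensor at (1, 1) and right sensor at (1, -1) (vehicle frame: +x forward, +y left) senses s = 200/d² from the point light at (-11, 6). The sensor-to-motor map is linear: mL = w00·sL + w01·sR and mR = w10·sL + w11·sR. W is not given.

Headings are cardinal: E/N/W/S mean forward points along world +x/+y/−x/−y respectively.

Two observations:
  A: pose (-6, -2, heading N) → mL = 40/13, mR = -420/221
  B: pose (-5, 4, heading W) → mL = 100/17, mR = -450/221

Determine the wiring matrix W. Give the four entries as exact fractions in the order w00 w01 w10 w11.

1 0 -1 1/2

obs A: pose=(-6,-2,N) → sL=40/13, sR=40/17, mL=40/13, mR=-420/221
obs B: pose=(-5,4,W) → sL=100/17, sR=100/13, mL=100/17, mR=-450/221
sensor matrix S = [[40/13, 40/17], [100/17, 100/13]]; det S = 480000/48841
solve [mL_A; mL_B] = S·[w00; w01] and [mR_A; mR_B] = S·[w10; w11]:
  w00 = 1, w01 = 0, w10 = -1, w11 = 1/2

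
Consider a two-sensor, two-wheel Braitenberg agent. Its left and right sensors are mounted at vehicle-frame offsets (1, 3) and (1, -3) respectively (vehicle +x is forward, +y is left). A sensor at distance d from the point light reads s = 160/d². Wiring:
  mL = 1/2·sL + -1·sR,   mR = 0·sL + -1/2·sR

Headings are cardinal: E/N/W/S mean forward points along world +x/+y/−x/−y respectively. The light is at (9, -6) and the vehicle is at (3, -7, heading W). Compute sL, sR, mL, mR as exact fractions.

left sensor world pos  = (2, -10); dL² = 65
right sensor world pos = (2, -4); dR² = 53
sL = 160/65 = 32/13
sR = 160/53 = 160/53
mL = 1/2·sL + -1·sR = -1232/689
mR = 0·sL + -1/2·sR = -80/53

32/13 160/53 -1232/689 -80/53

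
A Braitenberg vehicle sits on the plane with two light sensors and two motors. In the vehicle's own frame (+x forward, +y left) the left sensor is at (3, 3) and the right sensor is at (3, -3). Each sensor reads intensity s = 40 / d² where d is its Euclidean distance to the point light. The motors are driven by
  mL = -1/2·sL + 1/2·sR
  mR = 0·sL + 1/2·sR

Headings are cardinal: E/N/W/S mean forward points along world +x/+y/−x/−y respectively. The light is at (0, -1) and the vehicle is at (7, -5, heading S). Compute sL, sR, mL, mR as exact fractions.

40/149 8/13 336/1937 4/13

left sensor world pos  = (10, -8); dL² = 149
right sensor world pos = (4, -8); dR² = 65
sL = 40/149 = 40/149
sR = 40/65 = 8/13
mL = -1/2·sL + 1/2·sR = 336/1937
mR = 0·sL + 1/2·sR = 4/13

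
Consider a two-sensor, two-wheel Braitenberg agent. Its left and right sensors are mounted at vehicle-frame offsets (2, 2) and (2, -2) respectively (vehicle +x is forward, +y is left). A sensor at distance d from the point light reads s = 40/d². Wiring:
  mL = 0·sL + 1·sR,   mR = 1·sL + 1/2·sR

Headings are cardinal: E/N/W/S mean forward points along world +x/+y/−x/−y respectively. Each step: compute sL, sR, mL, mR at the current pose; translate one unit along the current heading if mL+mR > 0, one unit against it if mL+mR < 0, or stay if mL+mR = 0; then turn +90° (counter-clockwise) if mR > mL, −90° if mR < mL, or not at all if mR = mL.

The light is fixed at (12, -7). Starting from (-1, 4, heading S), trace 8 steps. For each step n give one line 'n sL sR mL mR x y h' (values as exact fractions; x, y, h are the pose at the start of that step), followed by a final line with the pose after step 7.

0 20/101 20/153 20/153 4070/15453 -1 4 S
1 8/53 8/37 8/37 508/1961 -1 3 E
2 2/17 10/61 10/61 207/1037 0 3 N
3 40/277 8/73 8/73 4028/20221 0 4 W
4 20/101 20/153 20/153 4070/15453 -1 4 S
5 8/53 8/37 8/37 508/1961 -1 3 E
6 2/17 10/61 10/61 207/1037 0 3 N
7 40/277 8/73 8/73 4028/20221 0 4 W
final -1 4 S

n=0: pose=(-1,4,S); sL=20/101, sR=20/153; mL=20/153, mR=4070/15453; mL+mR=2030/5151 → advance +1; mR−mL=2050/15453 → turn +1·90°
n=1: pose=(-1,3,E); sL=8/53, sR=8/37; mL=8/37, mR=508/1961; mL+mR=932/1961 → advance +1; mR−mL=84/1961 → turn +1·90°
n=2: pose=(0,3,N); sL=2/17, sR=10/61; mL=10/61, mR=207/1037; mL+mR=377/1037 → advance +1; mR−mL=37/1037 → turn +1·90°
n=3: pose=(0,4,W); sL=40/277, sR=8/73; mL=8/73, mR=4028/20221; mL+mR=6244/20221 → advance +1; mR−mL=1812/20221 → turn +1·90°
n=4: pose=(-1,4,S); sL=20/101, sR=20/153; mL=20/153, mR=4070/15453; mL+mR=2030/5151 → advance +1; mR−mL=2050/15453 → turn +1·90°
n=5: pose=(-1,3,E); sL=8/53, sR=8/37; mL=8/37, mR=508/1961; mL+mR=932/1961 → advance +1; mR−mL=84/1961 → turn +1·90°
n=6: pose=(0,3,N); sL=2/17, sR=10/61; mL=10/61, mR=207/1037; mL+mR=377/1037 → advance +1; mR−mL=37/1037 → turn +1·90°
n=7: pose=(0,4,W); sL=40/277, sR=8/73; mL=8/73, mR=4028/20221; mL+mR=6244/20221 → advance +1; mR−mL=1812/20221 → turn +1·90°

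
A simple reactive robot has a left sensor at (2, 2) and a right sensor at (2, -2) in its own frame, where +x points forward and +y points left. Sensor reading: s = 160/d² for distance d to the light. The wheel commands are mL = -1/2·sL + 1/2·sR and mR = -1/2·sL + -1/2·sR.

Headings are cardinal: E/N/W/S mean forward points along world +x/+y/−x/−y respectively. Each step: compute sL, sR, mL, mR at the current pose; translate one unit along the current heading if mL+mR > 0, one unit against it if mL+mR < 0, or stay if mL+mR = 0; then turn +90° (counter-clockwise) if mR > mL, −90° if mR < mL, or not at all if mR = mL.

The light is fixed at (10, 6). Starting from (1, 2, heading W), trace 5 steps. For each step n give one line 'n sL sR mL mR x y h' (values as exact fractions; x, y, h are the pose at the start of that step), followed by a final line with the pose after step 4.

0 160/157 32/25 512/3925 -4512/3925 1 2 W
1 20/13 4 16/13 -36/13 2 2 N
2 32/9 32/17 -128/153 -416/153 2 1 E
3 80/49 16/17 -288/833 -1072/833 1 1 S
4 160/157 32/25 512/3925 -4512/3925 1 2 W
final 2 2 N

n=0: pose=(1,2,W); sL=160/157, sR=32/25; mL=512/3925, mR=-4512/3925; mL+mR=-160/157 → advance -1; mR−mL=-32/25 → turn -1·90°
n=1: pose=(2,2,N); sL=20/13, sR=4; mL=16/13, mR=-36/13; mL+mR=-20/13 → advance -1; mR−mL=-4 → turn -1·90°
n=2: pose=(2,1,E); sL=32/9, sR=32/17; mL=-128/153, mR=-416/153; mL+mR=-32/9 → advance -1; mR−mL=-32/17 → turn -1·90°
n=3: pose=(1,1,S); sL=80/49, sR=16/17; mL=-288/833, mR=-1072/833; mL+mR=-80/49 → advance -1; mR−mL=-16/17 → turn -1·90°
n=4: pose=(1,2,W); sL=160/157, sR=32/25; mL=512/3925, mR=-4512/3925; mL+mR=-160/157 → advance -1; mR−mL=-32/25 → turn -1·90°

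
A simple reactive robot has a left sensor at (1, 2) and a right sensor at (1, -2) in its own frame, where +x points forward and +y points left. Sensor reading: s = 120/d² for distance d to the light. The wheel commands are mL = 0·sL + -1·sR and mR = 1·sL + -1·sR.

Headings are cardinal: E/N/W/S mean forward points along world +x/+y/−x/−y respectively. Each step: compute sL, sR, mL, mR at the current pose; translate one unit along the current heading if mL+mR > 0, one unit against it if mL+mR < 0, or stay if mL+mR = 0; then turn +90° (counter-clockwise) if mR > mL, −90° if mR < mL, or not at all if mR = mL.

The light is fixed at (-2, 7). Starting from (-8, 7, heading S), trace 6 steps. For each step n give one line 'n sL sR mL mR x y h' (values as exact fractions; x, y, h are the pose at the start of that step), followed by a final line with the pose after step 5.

0 120/17 24/13 -24/13 1152/221 -8 7 S
1 60/13 60/17 -60/17 240/221 -8 6 E
2 40/27 24/5 -24/5 -448/135 -9 6 N
3 3/2 15/8 -15/8 -3/8 -9 5 W
4 24/5 120/73 -120/73 1152/365 -8 5 S
5 60/13 12/5 -12/5 144/65 -8 4 E
final -9 4 N

n=0: pose=(-8,7,S); sL=120/17, sR=24/13; mL=-24/13, mR=1152/221; mL+mR=744/221 → advance +1; mR−mL=120/17 → turn +1·90°
n=1: pose=(-8,6,E); sL=60/13, sR=60/17; mL=-60/17, mR=240/221; mL+mR=-540/221 → advance -1; mR−mL=60/13 → turn +1·90°
n=2: pose=(-9,6,N); sL=40/27, sR=24/5; mL=-24/5, mR=-448/135; mL+mR=-1096/135 → advance -1; mR−mL=40/27 → turn +1·90°
n=3: pose=(-9,5,W); sL=3/2, sR=15/8; mL=-15/8, mR=-3/8; mL+mR=-9/4 → advance -1; mR−mL=3/2 → turn +1·90°
n=4: pose=(-8,5,S); sL=24/5, sR=120/73; mL=-120/73, mR=1152/365; mL+mR=552/365 → advance +1; mR−mL=24/5 → turn +1·90°
n=5: pose=(-8,4,E); sL=60/13, sR=12/5; mL=-12/5, mR=144/65; mL+mR=-12/65 → advance -1; mR−mL=60/13 → turn +1·90°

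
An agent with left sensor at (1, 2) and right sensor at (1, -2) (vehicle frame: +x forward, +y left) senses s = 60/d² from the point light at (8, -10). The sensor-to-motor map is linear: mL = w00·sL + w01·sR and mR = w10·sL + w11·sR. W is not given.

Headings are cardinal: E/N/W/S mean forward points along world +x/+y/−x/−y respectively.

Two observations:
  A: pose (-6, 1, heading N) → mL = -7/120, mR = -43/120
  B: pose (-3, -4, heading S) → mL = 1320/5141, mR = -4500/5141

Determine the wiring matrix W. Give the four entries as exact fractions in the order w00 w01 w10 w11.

1 -1 -1 -1

obs A: pose=(-6,1,N) → sL=3/20, sR=5/24, mL=-7/120, mR=-43/120
obs B: pose=(-3,-4,S) → sL=30/53, sR=30/97, mL=1320/5141, mR=-4500/5141
sensor matrix S = [[3/20, 5/24], [30/53, 30/97]]; det S = -1471/20564
solve [mL_A; mL_B] = S·[w00; w01] and [mR_A; mR_B] = S·[w10; w11]:
  w00 = 1, w01 = -1, w10 = -1, w11 = -1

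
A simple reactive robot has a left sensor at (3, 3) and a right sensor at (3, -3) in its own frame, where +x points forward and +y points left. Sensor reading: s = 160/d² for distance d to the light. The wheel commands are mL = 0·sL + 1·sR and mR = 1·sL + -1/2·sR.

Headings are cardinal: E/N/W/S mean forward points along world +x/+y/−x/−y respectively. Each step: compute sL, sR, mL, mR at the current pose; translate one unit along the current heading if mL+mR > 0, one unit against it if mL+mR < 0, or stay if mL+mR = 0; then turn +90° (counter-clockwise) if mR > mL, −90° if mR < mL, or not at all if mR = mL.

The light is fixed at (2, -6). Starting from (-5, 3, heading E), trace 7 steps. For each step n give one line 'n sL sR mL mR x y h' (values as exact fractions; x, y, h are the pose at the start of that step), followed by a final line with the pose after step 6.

0 1 40/13 40/13 -7/13 -5 3 E
1 32/9 160/117 160/117 112/39 -4 3 S
2 16/13 80/17 80/17 -248/221 -4 2 E
3 160/29 160/89 160/89 11920/2581 -3 2 S
4 20/13 8 8 -32/13 -3 1 E
5 160/17 32/13 32/13 1808/221 -2 1 S
6 80/41 16 16 -248/41 -2 0 E
final -1 0 S

n=0: pose=(-5,3,E); sL=1, sR=40/13; mL=40/13, mR=-7/13; mL+mR=33/13 → advance +1; mR−mL=-47/13 → turn -1·90°
n=1: pose=(-4,3,S); sL=32/9, sR=160/117; mL=160/117, mR=112/39; mL+mR=496/117 → advance +1; mR−mL=176/117 → turn +1·90°
n=2: pose=(-4,2,E); sL=16/13, sR=80/17; mL=80/17, mR=-248/221; mL+mR=792/221 → advance +1; mR−mL=-1288/221 → turn -1·90°
n=3: pose=(-3,2,S); sL=160/29, sR=160/89; mL=160/89, mR=11920/2581; mL+mR=16560/2581 → advance +1; mR−mL=7280/2581 → turn +1·90°
n=4: pose=(-3,1,E); sL=20/13, sR=8; mL=8, mR=-32/13; mL+mR=72/13 → advance +1; mR−mL=-136/13 → turn -1·90°
n=5: pose=(-2,1,S); sL=160/17, sR=32/13; mL=32/13, mR=1808/221; mL+mR=2352/221 → advance +1; mR−mL=1264/221 → turn +1·90°
n=6: pose=(-2,0,E); sL=80/41, sR=16; mL=16, mR=-248/41; mL+mR=408/41 → advance +1; mR−mL=-904/41 → turn -1·90°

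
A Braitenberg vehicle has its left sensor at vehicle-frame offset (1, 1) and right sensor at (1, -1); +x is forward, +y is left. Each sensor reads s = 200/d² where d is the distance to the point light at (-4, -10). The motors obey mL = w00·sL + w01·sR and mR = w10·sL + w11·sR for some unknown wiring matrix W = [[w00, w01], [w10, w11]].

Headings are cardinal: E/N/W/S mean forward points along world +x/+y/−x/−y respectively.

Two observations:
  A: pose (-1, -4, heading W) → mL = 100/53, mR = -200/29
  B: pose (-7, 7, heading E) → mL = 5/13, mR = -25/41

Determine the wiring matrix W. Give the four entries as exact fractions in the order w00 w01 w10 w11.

obs A: pose=(-1,-4,W) → sL=200/29, sR=200/53, mL=100/53, mR=-200/29
obs B: pose=(-7,7,E) → sL=25/41, sR=10/13, mL=5/13, mR=-25/41
sensor matrix S = [[200/29, 200/53], [25/41, 10/13]]; det S = 2461000/819221
solve [mL_A; mL_B] = S·[w00; w01] and [mR_A; mR_B] = S·[w10; w11]:
  w00 = 0, w01 = 1/2, w10 = -1, w11 = 0

0 1/2 -1 0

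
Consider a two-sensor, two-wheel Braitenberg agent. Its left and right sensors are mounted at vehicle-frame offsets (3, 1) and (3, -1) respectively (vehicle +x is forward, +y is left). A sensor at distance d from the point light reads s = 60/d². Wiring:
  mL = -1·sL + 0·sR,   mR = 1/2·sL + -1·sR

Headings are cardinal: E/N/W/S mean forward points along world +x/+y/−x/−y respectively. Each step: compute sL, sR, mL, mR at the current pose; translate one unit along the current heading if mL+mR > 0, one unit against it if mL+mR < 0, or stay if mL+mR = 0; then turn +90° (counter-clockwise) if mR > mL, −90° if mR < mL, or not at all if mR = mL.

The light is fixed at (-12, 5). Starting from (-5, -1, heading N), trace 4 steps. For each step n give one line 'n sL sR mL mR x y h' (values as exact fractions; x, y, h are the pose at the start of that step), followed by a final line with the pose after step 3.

n=0: pose=(-5,-1,N); sL=4/3, sR=60/73; mL=-4/3, mR=-34/219; mL+mR=-326/219 → advance -1; mR−mL=86/73 → turn +1·90°
n=1: pose=(-5,-2,W); sL=3/4, sR=15/13; mL=-3/4, mR=-81/104; mL+mR=-159/104 → advance -1; mR−mL=-3/104 → turn -1·90°
n=2: pose=(-4,-2,N); sL=12/13, sR=60/97; mL=-12/13, mR=-198/1261; mL+mR=-1362/1261 → advance -1; mR−mL=966/1261 → turn +1·90°
n=3: pose=(-4,-3,W); sL=30/53, sR=30/37; mL=-30/53, mR=-1035/1961; mL+mR=-2145/1961 → advance -1; mR−mL=75/1961 → turn +1·90°

0 4/3 60/73 -4/3 -34/219 -5 -1 N
1 3/4 15/13 -3/4 -81/104 -5 -2 W
2 12/13 60/97 -12/13 -198/1261 -4 -2 N
3 30/53 30/37 -30/53 -1035/1961 -4 -3 W
final -3 -3 S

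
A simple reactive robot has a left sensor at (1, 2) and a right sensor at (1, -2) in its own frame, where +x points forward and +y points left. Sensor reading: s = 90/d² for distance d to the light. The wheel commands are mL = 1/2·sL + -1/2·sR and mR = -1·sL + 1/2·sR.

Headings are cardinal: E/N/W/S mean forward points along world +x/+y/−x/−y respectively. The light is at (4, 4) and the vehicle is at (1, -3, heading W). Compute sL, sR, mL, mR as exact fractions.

90/97 90/41 -2520/3977 675/3977

left sensor world pos  = (0, -5); dL² = 97
right sensor world pos = (0, -1); dR² = 41
sL = 90/97 = 90/97
sR = 90/41 = 90/41
mL = 1/2·sL + -1/2·sR = -2520/3977
mR = -1·sL + 1/2·sR = 675/3977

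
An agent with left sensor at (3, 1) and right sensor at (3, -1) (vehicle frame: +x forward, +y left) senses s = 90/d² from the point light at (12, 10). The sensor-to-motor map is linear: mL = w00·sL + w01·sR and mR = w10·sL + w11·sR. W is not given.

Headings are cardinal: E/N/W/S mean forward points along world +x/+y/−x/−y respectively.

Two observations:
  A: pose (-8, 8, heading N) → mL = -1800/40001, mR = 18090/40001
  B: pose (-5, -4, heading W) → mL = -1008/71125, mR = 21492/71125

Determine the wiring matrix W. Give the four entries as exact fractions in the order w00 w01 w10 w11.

1 -1 1 1

obs A: pose=(-8,8,N) → sL=45/221, sR=45/181, mL=-1800/40001, mR=18090/40001
obs B: pose=(-5,-4,W) → sL=18/125, sR=90/569, mL=-1008/71125, mR=21492/71125
sensor matrix S = [[45/221, 45/181], [18/125, 90/569]]; det S = -2045088/569014225
solve [mL_A; mL_B] = S·[w00; w01] and [mR_A; mR_B] = S·[w10; w11]:
  w00 = 1, w01 = -1, w10 = 1, w11 = 1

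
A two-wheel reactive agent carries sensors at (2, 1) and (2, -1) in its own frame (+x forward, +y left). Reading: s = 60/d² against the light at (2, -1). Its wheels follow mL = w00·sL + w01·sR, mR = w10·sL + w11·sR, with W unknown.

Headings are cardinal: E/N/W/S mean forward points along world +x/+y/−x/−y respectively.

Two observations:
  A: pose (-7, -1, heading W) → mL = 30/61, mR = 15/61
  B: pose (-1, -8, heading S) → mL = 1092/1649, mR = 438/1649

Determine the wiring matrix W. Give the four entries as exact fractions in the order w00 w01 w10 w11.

obs A: pose=(-7,-1,W) → sL=30/61, sR=30/61, mL=30/61, mR=15/61
obs B: pose=(-1,-8,S) → sL=12/17, sR=60/97, mL=1092/1649, mR=438/1649
sensor matrix S = [[30/61, 30/61], [12/17, 60/97]]; det S = -4320/100589
solve [mL_A; mL_B] = S·[w00; w01] and [mR_A; mR_B] = S·[w10; w11]:
  w00 = 1/2, w01 = 1/2, w10 = -1/2, w11 = 1

1/2 1/2 -1/2 1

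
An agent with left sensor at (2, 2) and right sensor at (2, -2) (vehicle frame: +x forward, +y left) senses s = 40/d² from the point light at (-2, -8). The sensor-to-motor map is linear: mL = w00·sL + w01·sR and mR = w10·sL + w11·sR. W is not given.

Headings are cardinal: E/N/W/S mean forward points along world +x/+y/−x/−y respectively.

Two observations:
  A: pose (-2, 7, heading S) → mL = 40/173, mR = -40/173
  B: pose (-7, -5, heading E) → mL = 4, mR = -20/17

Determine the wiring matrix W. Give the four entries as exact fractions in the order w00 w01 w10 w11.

0 1 -1 0

obs A: pose=(-2,7,S) → sL=40/173, sR=40/173, mL=40/173, mR=-40/173
obs B: pose=(-7,-5,E) → sL=20/17, sR=4, mL=4, mR=-20/17
sensor matrix S = [[40/173, 40/173], [20/17, 4]]; det S = 1920/2941
solve [mL_A; mL_B] = S·[w00; w01] and [mR_A; mR_B] = S·[w10; w11]:
  w00 = 0, w01 = 1, w10 = -1, w11 = 0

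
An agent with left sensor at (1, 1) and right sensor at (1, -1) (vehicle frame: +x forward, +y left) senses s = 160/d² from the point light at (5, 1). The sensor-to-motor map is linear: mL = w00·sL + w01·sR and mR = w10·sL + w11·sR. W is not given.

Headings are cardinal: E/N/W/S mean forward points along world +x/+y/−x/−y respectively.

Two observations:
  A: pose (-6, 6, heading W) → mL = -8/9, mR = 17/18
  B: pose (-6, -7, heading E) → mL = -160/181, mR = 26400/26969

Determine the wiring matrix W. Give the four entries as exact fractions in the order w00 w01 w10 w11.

obs A: pose=(-6,6,W) → sL=1, sR=8/9, mL=-8/9, mR=17/18
obs B: pose=(-6,-7,E) → sL=160/149, sR=160/181, mL=-160/181, mR=26400/26969
sensor matrix S = [[1, 8/9], [160/149, 160/181]]; det S = -17120/242721
solve [mL_A; mL_B] = S·[w00; w01] and [mR_A; mR_B] = S·[w10; w11]:
  w00 = 0, w01 = -1, w10 = 1/2, w11 = 1/2

0 -1 1/2 1/2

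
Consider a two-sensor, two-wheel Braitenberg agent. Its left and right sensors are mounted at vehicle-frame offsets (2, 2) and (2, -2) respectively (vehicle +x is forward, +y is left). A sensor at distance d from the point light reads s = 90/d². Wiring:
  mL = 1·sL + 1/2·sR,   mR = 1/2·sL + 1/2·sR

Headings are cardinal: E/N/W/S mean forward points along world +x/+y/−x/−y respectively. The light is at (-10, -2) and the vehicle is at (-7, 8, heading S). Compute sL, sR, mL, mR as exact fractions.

90/89 18/13 1971/1157 1386/1157

left sensor world pos  = (-5, 6); dL² = 89
right sensor world pos = (-9, 6); dR² = 65
sL = 90/89 = 90/89
sR = 90/65 = 18/13
mL = 1·sL + 1/2·sR = 1971/1157
mR = 1/2·sL + 1/2·sR = 1386/1157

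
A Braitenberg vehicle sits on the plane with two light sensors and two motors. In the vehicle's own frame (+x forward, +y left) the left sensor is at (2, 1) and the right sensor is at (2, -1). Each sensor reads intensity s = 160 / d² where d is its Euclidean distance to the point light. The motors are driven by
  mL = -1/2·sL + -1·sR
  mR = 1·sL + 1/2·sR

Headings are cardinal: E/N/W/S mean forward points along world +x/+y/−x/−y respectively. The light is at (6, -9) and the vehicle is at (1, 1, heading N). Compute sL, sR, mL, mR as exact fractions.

8/9 1 -13/9 25/18

left sensor world pos  = (0, 3); dL² = 180
right sensor world pos = (2, 3); dR² = 160
sL = 160/180 = 8/9
sR = 160/160 = 1
mL = -1/2·sL + -1·sR = -13/9
mR = 1·sL + 1/2·sR = 25/18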